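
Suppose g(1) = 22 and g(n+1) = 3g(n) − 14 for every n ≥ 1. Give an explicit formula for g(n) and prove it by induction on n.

Claim: g(n) = 5·3^n + 7.

Base case: g(1) = 22, and 5·3^1 + 7 = 15 + 7 = 22.
Assume g(r) = 5·3^r + 7 for some r ≥ 1.
Then g(r+1) = 3g(r) − 14 = 3·(5·3^r + 7) − 14 = 15·3^r + 21 − 14 = 5·3^{r+1} + 7.
So the formula holds for r+1, and by induction g(n) = 5·3^n + 7 for all n ≥ 1.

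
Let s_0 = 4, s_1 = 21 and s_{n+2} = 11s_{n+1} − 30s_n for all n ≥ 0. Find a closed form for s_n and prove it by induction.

Claim: s_n = 3·5^n + 6^n.

Base cases: s_0 = 4 and 3·5^0 + 6^0 = 4; s_1 = 21 and 3·5^1 + 6^1 = 21.
Assume s_j = 3·5^j + 6^j for all 0 ≤ j ≤ k, where k ≥ 1.
Then s_{k+1} = 11s_k − 30s_{k−1} = 11·(3·5^k + 6^k) − 30·(3·5^{k−1} + 6^{k−1}) = 3·(11·5 − 30)5^{k−1} + (11·6 − 30)6^{k−1} = 75·5^{k−1} + 36·6^{k−1} = 3·5^{k+1} + 6^{k+1}.
So the formula holds for k+1, and by strong induction s_n = 3·5^n + 6^n for all n ≥ 0.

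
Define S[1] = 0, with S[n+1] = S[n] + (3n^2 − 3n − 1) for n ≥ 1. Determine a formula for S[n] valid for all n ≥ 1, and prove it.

Claim: S[n] = n^3 − 3n^2 + n + 1.

Base case: S[1] = 0, and 1^3 − 3·1^2 + 1 + 1 = 0.
Assume S[m] = m^3 − 3m^2 + m + 1.
Then S[m+1] = S[m] + (3m^2 − 3m − 1) = (m^3 − 3m^2 + m + 1) + (3m^2 − 3m − 1) = m^3 − 2m,
and (m+1)^3 − 3·(m+1)^2 + (m+1) + 1 = m^3 − 2m.
Hence S[n] = n^3 − 3n^2 + n + 1 for every n ≥ 1, by induction.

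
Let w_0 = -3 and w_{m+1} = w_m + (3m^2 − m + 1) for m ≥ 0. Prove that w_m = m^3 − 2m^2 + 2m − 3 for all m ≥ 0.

Base case: w_0 = -3, and 0^3 − 2·0^2 + 2·0 − 3 = -3.
Assume w_r = r^3 − 2r^2 + 2r − 3.
Then w_{r+1} = w_r + (3r^2 − r + 1) = (r^3 − 2r^2 + 2r − 3) + (3r^2 − r + 1) = r^3 + r^2 + r − 2,
and (r+1)^3 − 2·(r+1)^2 + 2·(r+1) − 3 = r^3 + r^2 + r − 2.
This completes the inductive step, so w_m = m^3 − 2m^2 + 2m − 3 for all m ≥ 0.

w_m = m^3 − 2m^2 + 2m − 3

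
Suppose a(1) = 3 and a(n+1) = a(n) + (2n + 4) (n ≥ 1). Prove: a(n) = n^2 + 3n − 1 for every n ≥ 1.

Base case: a(1) = 3, and 1^2 + 3·1 − 1 = 3.
Assume a(j) = j^2 + 3j − 1.
Then a(j+1) = a(j) + (2j + 4) = (j^2 + 3j − 1) + (2j + 4) = j^2 + 5j + 3,
and (j+1)^2 + 3·(j+1) − 1 = j^2 + 5j + 3.
This completes the inductive step, so a(n) = n^2 + 3n − 1 for all n ≥ 1.

a(n) = n^2 + 3n − 1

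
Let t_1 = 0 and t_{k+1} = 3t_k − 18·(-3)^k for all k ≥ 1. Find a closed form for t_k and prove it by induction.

Claim: t_k = 3·3^k + 3·(-3)^k.

Base case: t_1 = 0, and 3·3^1 + 3·(-3)^1 = 9 − 9 = 0.
Assume t_m = 3·3^m + 3·(-3)^m for some m ≥ 1.
Then t_{m+1} = 3t_m − 18·(-3)^m = 3·(3·3^m + 3·(-3)^m) − 18·(-3)^m = 3·3^{m+1} + 9·(-3)^m − 18·(-3)^m = 3·3^{m+1} − 9·(-3)^m = 3·3^{m+1} + 3·(-3)^{m+1}.
Hence t_k = 3·3^k + 3·(-3)^k for every k ≥ 1, by induction.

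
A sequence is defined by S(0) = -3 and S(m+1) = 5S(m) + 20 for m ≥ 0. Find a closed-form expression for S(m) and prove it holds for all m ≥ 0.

Claim: S(m) = 2·5^m − 5.

Base case: S(0) = -3, and 2·5^0 − 5 = 2 − 5 = -3.
Assume S(r) = 2·5^r − 5 for some r ≥ 0.
Then S(r+1) = 5S(r) + 20 = 5·(2·5^r − 5) + 20 = 10·5^r − 25 + 20 = 2·5^{r+1} − 5.
This completes the inductive step, so S(m) = 2·5^m − 5 for all m ≥ 0.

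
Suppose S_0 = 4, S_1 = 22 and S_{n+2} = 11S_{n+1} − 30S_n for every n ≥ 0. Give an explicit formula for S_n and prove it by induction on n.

Claim: S_n = 2·5^n + 2·6^n.

Base cases: S_0 = 4 and 2·5^0 + 2·6^0 = 4; S_1 = 22 and 2·5^1 + 2·6^1 = 22.
Assume S_j = 2·5^j + 2·6^j for all 0 ≤ j ≤ m, where m ≥ 1.
Then S_{m+1} = 11S_m − 30S_{m−1} = 11·(2·5^m + 2·6^m) − 30·(2·5^{m−1} + 2·6^{m−1}) = 2·(11·5 − 30)5^{m−1} + 2·(11·6 − 30)6^{m−1} = 50·5^{m−1} + 72·6^{m−1} = 2·5^{m+1} + 2·6^{m+1}.
This completes the inductive step, so S_n = 2·5^n + 2·6^n for all n ≥ 0.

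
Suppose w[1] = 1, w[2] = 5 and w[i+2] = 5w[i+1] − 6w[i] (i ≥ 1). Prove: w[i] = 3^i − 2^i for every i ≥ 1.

Base cases: w[1] = 1 and 3^1 − 2^1 = 1; w[2] = 5 and 3^2 − 2^2 = 5.
Assume w[j] = 3^j − 2^j for all 1 ≤ j ≤ k, where k ≥ 2.
Then w[k+1] = 5w[k] − 6w[k−1] = 5·(3^k − 2^k) − 6·(3^{k−1} − 2^{k−1}) = (5·3 − 6)3^{k−1} − (5·2 − 6)2^{k−1} = 9·3^{k−1} − 4·2^{k−1} = 3^{k+1} − 2^{k+1}.
Hence w[i] = 3^i − 2^i for every i ≥ 1, by strong induction.

w[i] = 3^i − 2^i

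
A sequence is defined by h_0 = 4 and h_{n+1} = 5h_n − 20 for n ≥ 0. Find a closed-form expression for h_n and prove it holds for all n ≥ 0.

Claim: h_n = -5^n + 5.

Base case: h_0 = 4, and -5^0 + 5 = -1 + 5 = 4.
Assume h_r = -5^r + 5 for some r ≥ 0.
Then h_{r+1} = 5h_r − 20 = 5·(-5^r + 5) − 20 = -5^{r+1} + 25 − 20 = -5^{r+1} + 5.
By induction, h_n = -5^n + 5 for all n ≥ 0.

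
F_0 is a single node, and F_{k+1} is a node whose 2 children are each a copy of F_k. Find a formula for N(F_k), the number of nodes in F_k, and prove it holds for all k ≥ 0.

Claim: N(F_k) = 2^{k+1} − 1.

Base case: N(F_0) = 1, and 2^{0+1} − 1 = 1.
Assume N(F_r) = 2^{r+1} − 1.
Then N(F_{r+1}) = 1 + 2N(F_r) = 1 + 2(2^{r+1} − 1) = 2^{r+2} − 2 + 1 = 2^{r+2} − 1.
This completes the inductive step, so N(F_k) = 2^{k+1} − 1 for all k ≥ 0.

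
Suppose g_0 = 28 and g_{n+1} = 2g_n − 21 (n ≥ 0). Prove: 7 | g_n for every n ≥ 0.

Base case: g_0 = 28 = 7·4, so 7 | g_0.
Assume 7 | g_r, so g_r = 7t for some integer t.
Then g_{r+1} = 2g_r − 21 = 2·(7t) − 21 = 7(2t − 3), so 7 | g_{r+1}.
Hence 7 | g_n for every n ≥ 0, by induction.

7 | g_n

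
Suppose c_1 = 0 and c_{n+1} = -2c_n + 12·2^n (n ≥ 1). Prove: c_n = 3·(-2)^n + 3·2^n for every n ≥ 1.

Base case: c_1 = 0, and 3·(-2)^1 + 3·2^1 = -6 + 6 = 0.
Assume c_r = 3·(-2)^r + 3·2^r for some r ≥ 1.
Then c_{r+1} = -2c_r + 12·2^r = -2·(3·(-2)^r + 3·2^r) + 12·2^r = 3·(-2)^{r+1} − 6·2^r + 12·2^r = 3·(-2)^{r+1} + 6·2^r = 3·(-2)^{r+1} + 3·2^{r+1}.
By induction, c_n = 3·(-2)^n + 3·2^n for all n ≥ 1.

c_n = 3·(-2)^n + 3·2^n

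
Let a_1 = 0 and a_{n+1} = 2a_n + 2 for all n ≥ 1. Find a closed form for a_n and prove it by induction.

Claim: a_n = 2^n − 2.

Base case: a_1 = 0, and 2^1 − 2 = 2 − 2 = 0.
Assume a_k = 2^k − 2 for some k ≥ 1.
Then a_{k+1} = 2a_k + 2 = 2·(2^k − 2) + 2 = 2^{k+1} − 4 + 2 = 2^{k+1} − 2.
So the formula holds for k+1, and by induction a_n = 2^n − 2 for all n ≥ 1.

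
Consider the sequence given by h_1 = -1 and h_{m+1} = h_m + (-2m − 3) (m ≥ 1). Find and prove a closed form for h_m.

Claim: h_m = -m^2 − 2m + 2.

Base case: h_1 = -1, and -1^2 − 2·1 + 2 = -1.
Assume h_r = -r^2 − 2r + 2.
Then h_{r+1} = h_r + (-2r − 3) = (-r^2 − 2r + 2) + (-2r − 3) = -r^2 − 4r − 1,
and -(r+1)^2 − 2·(r+1) + 2 = -r^2 − 4r − 1.
Hence h_m = -m^2 − 2m + 2 for every m ≥ 1, by induction.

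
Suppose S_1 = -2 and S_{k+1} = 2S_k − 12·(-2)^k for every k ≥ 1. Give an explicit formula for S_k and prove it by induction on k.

Claim: S_k = 2·2^k + 3·(-2)^k.

Base case: S_1 = -2, and 2·2^1 + 3·(-2)^1 = 4 − 6 = -2.
Assume S_m = 2·2^m + 3·(-2)^m for some m ≥ 1.
Then S_{m+1} = 2S_m − 12·(-2)^m = 2·(2·2^m + 3·(-2)^m) − 12·(-2)^m = 2·2^{m+1} + 6·(-2)^m − 12·(-2)^m = 2·2^{m+1} − 6·(-2)^m = 2·2^{m+1} + 3·(-2)^{m+1}.
So the formula holds for m+1, and by induction S_k = 2·2^k + 3·(-2)^k for all k ≥ 1.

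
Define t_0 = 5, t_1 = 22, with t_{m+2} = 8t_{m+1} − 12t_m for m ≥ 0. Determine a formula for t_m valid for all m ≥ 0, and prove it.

Claim: t_m = 3·6^m + 2·2^m.

Base cases: t_0 = 5 and 3·6^0 + 2·2^0 = 5; t_1 = 22 and 3·6^1 + 2·2^1 = 22.
Assume t_j = 3·6^j + 2·2^j for all 0 ≤ j ≤ k, where k ≥ 1.
Then t_{k+1} = 8t_k − 12t_{k−1} = 8·(3·6^k + 2·2^k) − 12·(3·6^{k−1} + 2·2^{k−1}) = 3·(8·6 − 12)6^{k−1} + 2·(8·2 − 12)2^{k−1} = 108·6^{k−1} + 8·2^{k−1} = 3·6^{k+1} + 2·2^{k+1}.
Hence t_m = 3·6^m + 2·2^m for every m ≥ 0, by strong induction.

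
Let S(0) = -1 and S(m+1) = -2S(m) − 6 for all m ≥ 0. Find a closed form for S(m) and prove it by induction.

Claim: S(m) = (-2)^m − 2.

Base case: S(0) = -1, and (-2)^0 − 2 = 1 − 2 = -1.
Assume S(j) = (-2)^j − 2 for some j ≥ 0.
Then S(j+1) = -2S(j) − 6 = -2·((-2)^j − 2) − 6 = -2·(-2)^j + 4 − 6 = (-2)^{j+1} − 2.
By induction, S(m) = (-2)^m − 2 for all m ≥ 0.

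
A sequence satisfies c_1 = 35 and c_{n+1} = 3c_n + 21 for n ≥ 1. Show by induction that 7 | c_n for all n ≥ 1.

Base case: c_1 = 35 = 7·5, so 7 | c_1.
Assume 7 | c_k, so c_k = 7t for some integer t.
Then c_{k+1} = 3c_k + 21 = 3·(7t) + 21 = 7(3t + 3), so 7 | c_{k+1}.
This completes the inductive step, so 7 | c_n for all n ≥ 1.

7 | c_n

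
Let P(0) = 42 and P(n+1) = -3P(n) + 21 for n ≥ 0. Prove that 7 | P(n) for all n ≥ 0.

Base case: P(0) = 42 = 7·6, so 7 | P(0).
Assume 7 | P(k), so P(k) = 7t for some integer t.
Then P(k+1) = -3P(k) + 21 = -3·(7t) + 21 = 7(-3t + 3), so 7 | P(k+1).
By induction, 7 | P(n) for all n ≥ 0.

7 | P(n)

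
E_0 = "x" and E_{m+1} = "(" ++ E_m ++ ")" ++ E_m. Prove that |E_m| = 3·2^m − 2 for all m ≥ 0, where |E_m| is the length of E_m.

Base case: |E_0| = 1, and 3·2^0 − 2 = 1.
Assume |E_k| = 3·2^k − 2.
Then |E_{k+1}| = 1 + |E_k| + 1 + |E_k| = 2|E_k| + 2 = 2(3·2^k − 2) + 2 = 3·2^{k+1} − 4 + 2 = 3·2^{k+1} − 2.
Hence |E_m| = 3·2^m − 2 for every m ≥ 0, by induction.

|E_m| = 3·2^m − 2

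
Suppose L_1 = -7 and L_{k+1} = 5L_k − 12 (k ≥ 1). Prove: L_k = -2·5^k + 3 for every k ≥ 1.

Base case: L_1 = -7, and -2·5^1 + 3 = -10 + 3 = -7.
Assume L_j = -2·5^j + 3 for some j ≥ 1.
Then L_{j+1} = 5L_j − 12 = 5·(-2·5^j + 3) − 12 = -10·5^j + 15 − 12 = -2·5^{j+1} + 3.
This completes the inductive step, so L_k = -2·5^k + 3 for all k ≥ 1.

L_k = -2·5^k + 3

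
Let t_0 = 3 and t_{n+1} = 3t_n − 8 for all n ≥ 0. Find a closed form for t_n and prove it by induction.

Claim: t_n = -3^n + 4.

Base case: t_0 = 3, and -3^0 + 4 = -1 + 4 = 3.
Assume t_j = -3^j + 4 for some j ≥ 0.
Then t_{j+1} = 3t_j − 8 = 3·(-3^j + 4) − 8 = -3^{j+1} + 12 − 8 = -3^{j+1} + 4.
This completes the inductive step, so t_n = -3^n + 4 for all n ≥ 0.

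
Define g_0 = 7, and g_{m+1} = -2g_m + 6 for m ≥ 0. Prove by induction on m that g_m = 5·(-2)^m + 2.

Base case: g_0 = 7, and 5·(-2)^0 + 2 = 5 + 2 = 7.
Assume g_k = 5·(-2)^k + 2 for some k ≥ 0.
Then g_{k+1} = -2g_k + 6 = -2·(5·(-2)^k + 2) + 6 = -10·(-2)^k − 4 + 6 = 5·(-2)^{k+1} + 2.
Hence g_m = 5·(-2)^m + 2 for every m ≥ 0, by induction.

g_m = 5·(-2)^m + 2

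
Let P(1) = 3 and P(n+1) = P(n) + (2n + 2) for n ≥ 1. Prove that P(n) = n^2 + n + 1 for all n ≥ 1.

Base case: P(1) = 3, and 1^2 + 1 + 1 = 3.
Assume P(k) = k^2 + k + 1.
Then P(k+1) = P(k) + (2k + 2) = (k^2 + k + 1) + (2k + 2) = k^2 + 3k + 3,
and (k+1)^2 + (k+1) + 1 = k^2 + 3k + 3.
This completes the inductive step, so P(n) = n^2 + n + 1 for all n ≥ 1.

P(n) = n^2 + n + 1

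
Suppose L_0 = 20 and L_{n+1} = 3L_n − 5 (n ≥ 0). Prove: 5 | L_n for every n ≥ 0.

Base case: L_0 = 20 = 5·4, so 5 | L_0.
Assume 5 | L_j, so L_j = 5t for some integer t.
Then L_{j+1} = 3L_j − 5 = 3·(5t) − 5 = 5(3t − 1), so 5 | L_{j+1}.
This completes the inductive step, so 5 | L_n for all n ≥ 0.

5 | L_n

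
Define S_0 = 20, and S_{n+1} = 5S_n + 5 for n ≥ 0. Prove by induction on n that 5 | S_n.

Base case: S_0 = 20 = 5·4, so 5 | S_0.
Assume 5 | S_k, so S_k = 5t for some integer t.
Then S_{k+1} = 5S_k + 5 = 5·(5t) + 5 = 5(5t + 1), so 5 | S_{k+1}.
This completes the inductive step, so 5 | S_n for all n ≥ 0.

5 | S_n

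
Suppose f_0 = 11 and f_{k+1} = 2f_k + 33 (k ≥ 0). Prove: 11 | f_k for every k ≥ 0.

Base case: f_0 = 11 = 11·1, so 11 | f_0.
Assume 11 | f_m, so f_m = 11t for some integer t.
Then f_{m+1} = 2f_m + 33 = 2·(11t) + 33 = 11(2t + 3), so 11 | f_{m+1}.
Hence 11 | f_k for every k ≥ 0, by induction.

11 | f_k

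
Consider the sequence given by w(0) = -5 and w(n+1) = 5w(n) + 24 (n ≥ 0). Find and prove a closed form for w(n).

Claim: w(n) = 5^n − 6.

Base case: w(0) = -5, and 5^0 − 6 = 1 − 6 = -5.
Assume w(j) = 5^j − 6 for some j ≥ 0.
Then w(j+1) = 5w(j) + 24 = 5·(5^j − 6) + 24 = 5^{j+1} − 30 + 24 = 5^{j+1} − 6.
So the formula holds for j+1, and by induction w(n) = 5^n − 6 for all n ≥ 0.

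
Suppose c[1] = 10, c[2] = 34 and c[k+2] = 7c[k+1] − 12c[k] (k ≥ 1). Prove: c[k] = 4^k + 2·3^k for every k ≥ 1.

Base cases: c[1] = 10 and 4^1 + 2·3^1 = 10; c[2] = 34 and 4^2 + 2·3^2 = 34.
Assume c[j] = 4^j + 2·3^j for all 1 ≤ j ≤ r, where r ≥ 2.
Then c[r+1] = 7c[r] − 12c[r−1] = 7·(4^r + 2·3^r) − 12·(4^{r−1} + 2·3^{r−1}) = (7·4 − 12)4^{r−1} + 2·(7·3 − 12)3^{r−1} = 16·4^{r−1} + 18·3^{r−1} = 4^{r+1} + 2·3^{r+1}.
This completes the inductive step, so c[k] = 4^k + 2·3^k for all k ≥ 1.

c[k] = 4^k + 2·3^k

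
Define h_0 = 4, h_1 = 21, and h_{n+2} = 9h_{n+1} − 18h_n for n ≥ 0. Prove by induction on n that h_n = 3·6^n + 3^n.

Base cases: h_0 = 4 and 3·6^0 + 3^0 = 4; h_1 = 21 and 3·6^1 + 3^1 = 21.
Assume h_j = 3·6^j + 3^j for all 0 ≤ j ≤ r, where r ≥ 1.
Then h_{r+1} = 9h_r − 18h_{r−1} = 9·(3·6^r + 3^r) − 18·(3·6^{r−1} + 3^{r−1}) = 3·(9·6 − 18)6^{r−1} + (9·3 − 18)3^{r−1} = 108·6^{r−1} + 9·3^{r−1} = 3·6^{r+1} + 3^{r+1}.
Hence h_n = 3·6^n + 3^n for every n ≥ 0, by strong induction.

h_n = 3·6^n + 3^n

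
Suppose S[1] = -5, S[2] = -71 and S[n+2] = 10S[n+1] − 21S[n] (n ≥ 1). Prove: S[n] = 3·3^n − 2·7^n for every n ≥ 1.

Base cases: S[1] = -5 and 3·3^1 − 2·7^1 = -5; S[2] = -71 and 3·3^2 − 2·7^2 = -71.
Assume S[i] = 3·3^i − 2·7^i for all 1 ≤ i ≤ j, where j ≥ 2.
Then S[j+1] = 10S[j] − 21S[j−1] = 10·(3·3^j − 2·7^j) − 21·(3·3^{j−1} − 2·7^{j−1}) = 3·(10·3 − 21)3^{j−1} − 2·(10·7 − 21)7^{j−1} = 27·3^{j−1} − 98·7^{j−1} = 3·3^{j+1} − 2·7^{j+1}.
This completes the inductive step, so S[n] = 3·3^n − 2·7^n for all n ≥ 1.

S[n] = 3·3^n − 2·7^n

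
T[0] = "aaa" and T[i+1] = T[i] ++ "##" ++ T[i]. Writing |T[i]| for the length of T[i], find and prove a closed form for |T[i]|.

Claim: |T[i]| = 5·2^i − 2.

Base case: |T[0]| = 3, and 5·2^0 − 2 = 3.
Assume |T[m]| = 5·2^m − 2.
Then |T[m+1]| = |T[m]| + 2 + |T[m]| = 2|T[m]| + 2 = 2(5·2^m − 2) + 2 = 5·2^{m+1} − 4 + 2 = 5·2^{m+1} − 2.
This completes the inductive step, so |T[i]| = 5·2^i − 2 for all i ≥ 0.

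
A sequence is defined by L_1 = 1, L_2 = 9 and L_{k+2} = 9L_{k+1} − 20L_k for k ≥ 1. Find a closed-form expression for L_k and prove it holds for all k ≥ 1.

Claim: L_k = 5^k − 4^k.

Base cases: L_1 = 1 and 5^1 − 4^1 = 1; L_2 = 9 and 5^2 − 4^2 = 9.
Assume L_i = 5^i − 4^i for all 1 ≤ i ≤ j, where j ≥ 2.
Then L_{j+1} = 9L_j − 20L_{j−1} = 9·(5^j − 4^j) − 20·(5^{j−1} − 4^{j−1}) = (9·5 − 20)5^{j−1} − (9·4 − 20)4^{j−1} = 25·5^{j−1} − 16·4^{j−1} = 5^{j+1} − 4^{j+1}.
This completes the inductive step, so L_k = 5^k − 4^k for all k ≥ 1.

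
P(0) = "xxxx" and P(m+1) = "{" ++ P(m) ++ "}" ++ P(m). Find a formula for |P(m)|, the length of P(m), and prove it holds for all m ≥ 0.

Claim: |P(m)| = 6·2^m − 2.

Base case: |P(0)| = 4, and 6·2^0 − 2 = 4.
Assume |P(j)| = 6·2^j − 2.
Then |P(j+1)| = 1 + |P(j)| + 1 + |P(j)| = 2|P(j)| + 2 = 2(6·2^j − 2) + 2 = 6·2^{j+1} − 4 + 2 = 6·2^{j+1} − 2.
Hence |P(m)| = 6·2^m − 2 for every m ≥ 0, by induction.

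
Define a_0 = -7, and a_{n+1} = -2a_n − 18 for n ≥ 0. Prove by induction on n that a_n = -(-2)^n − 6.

Base case: a_0 = -7, and -(-2)^0 − 6 = -1 − 6 = -7.
Assume a_r = -(-2)^r − 6 for some r ≥ 0.
Then a_{r+1} = -2a_r − 18 = -2·(-(-2)^r − 6) − 18 = 2·(-2)^r + 12 − 18 = -(-2)^{r+1} − 6.
So the formula holds for r+1, and by induction a_n = -(-2)^n − 6 for all n ≥ 0.

a_n = -(-2)^n − 6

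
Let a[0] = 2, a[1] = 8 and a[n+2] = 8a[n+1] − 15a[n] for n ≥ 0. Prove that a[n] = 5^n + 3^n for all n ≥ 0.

Base cases: a[0] = 2 and 5^0 + 3^0 = 2; a[1] = 8 and 5^1 + 3^1 = 8.
Assume a[j] = 5^j + 3^j for all 0 ≤ j ≤ r, where r ≥ 1.
Then a[r+1] = 8a[r] − 15a[r−1] = 8·(5^r + 3^r) − 15·(5^{r−1} + 3^{r−1}) = (8·5 − 15)5^{r−1} + (8·3 − 15)3^{r−1} = 25·5^{r−1} + 9·3^{r−1} = 5^{r+1} + 3^{r+1}.
By strong induction, a[n] = 5^n + 3^n for all n ≥ 0.

a[n] = 5^n + 3^n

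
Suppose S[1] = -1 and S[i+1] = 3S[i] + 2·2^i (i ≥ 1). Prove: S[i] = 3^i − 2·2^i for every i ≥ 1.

Base case: S[1] = -1, and 3^1 − 2·2^1 = 3 − 4 = -1.
Assume S[r] = 3^r − 2·2^r for some r ≥ 1.
Then S[r+1] = 3S[r] + 2·2^r = 3·(3^r − 2·2^r) + 2·2^r = 3^{r+1} − 6·2^r + 2·2^r = 3^{r+1} − 4·2^r = 3^{r+1} − 2·2^{r+1}.
Hence S[i] = 3^i − 2·2^i for every i ≥ 1, by induction.

S[i] = 3^i − 2·2^i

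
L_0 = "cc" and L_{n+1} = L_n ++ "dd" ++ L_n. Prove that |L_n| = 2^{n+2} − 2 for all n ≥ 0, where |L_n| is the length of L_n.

Base case: |L_0| = 2, and 2^{0+2} − 2 = 2.
Assume |L_k| = 2^{k+2} − 2.
Then |L_{k+1}| = |L_k| + 2 + |L_k| = 2|L_k| + 2 = 2(2^{k+2} − 2) + 2 = 2^{k+3} − 4 + 2 = 2^{k+3} − 2.
This completes the inductive step, so |L_n| = 2^{n+2} − 2 for all n ≥ 0.

|L_n| = 2^{n+2} − 2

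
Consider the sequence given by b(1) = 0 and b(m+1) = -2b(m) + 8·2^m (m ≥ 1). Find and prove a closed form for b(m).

Claim: b(m) = 2·(-2)^m + 2·2^m.

Base case: b(1) = 0, and 2·(-2)^1 + 2·2^1 = -4 + 4 = 0.
Assume b(j) = 2·(-2)^j + 2·2^j for some j ≥ 1.
Then b(j+1) = -2b(j) + 8·2^j = -2·(2·(-2)^j + 2·2^j) + 8·2^j = 2·(-2)^{j+1} − 4·2^j + 8·2^j = 2·(-2)^{j+1} + 4·2^j = 2·(-2)^{j+1} + 2·2^{j+1}.
Hence b(m) = 2·(-2)^m + 2·2^m for every m ≥ 1, by induction.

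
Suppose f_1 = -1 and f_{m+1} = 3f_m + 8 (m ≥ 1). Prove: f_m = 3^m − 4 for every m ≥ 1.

Base case: f_1 = -1, and 3^1 − 4 = 3 − 4 = -1.
Assume f_k = 3^k − 4 for some k ≥ 1.
Then f_{k+1} = 3f_k + 8 = 3·(3^k − 4) + 8 = 3^{k+1} − 12 + 8 = 3^{k+1} − 4.
So the formula holds for k+1, and by induction f_m = 3^m − 4 for all m ≥ 1.

f_m = 3^m − 4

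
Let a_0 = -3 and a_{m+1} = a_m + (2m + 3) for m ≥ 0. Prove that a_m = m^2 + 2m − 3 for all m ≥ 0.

Base case: a_0 = -3, and 0^2 + 2·0 − 3 = -3.
Assume a_r = r^2 + 2r − 3.
Then a_{r+1} = a_r + (2r + 3) = (r^2 + 2r − 3) + (2r + 3) = r^2 + 4r,
and (r+1)^2 + 2·(r+1) − 3 = r^2 + 4r.
This completes the inductive step, so a_m = m^2 + 2m − 3 for all m ≥ 0.

a_m = m^2 + 2m − 3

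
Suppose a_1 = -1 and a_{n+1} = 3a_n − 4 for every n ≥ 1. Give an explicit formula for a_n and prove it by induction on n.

Claim: a_n = -3^n + 2.

Base case: a_1 = -1, and -3^1 + 2 = -3 + 2 = -1.
Assume a_m = -3^m + 2 for some m ≥ 1.
Then a_{m+1} = 3a_m − 4 = 3·(-3^m + 2) − 4 = -3^{m+1} + 6 − 4 = -3^{m+1} + 2.
By induction, a_n = -3^n + 2 for all n ≥ 1.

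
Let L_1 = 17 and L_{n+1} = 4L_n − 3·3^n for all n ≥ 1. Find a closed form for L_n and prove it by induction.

Claim: L_n = 2·4^n + 3·3^n.

Base case: L_1 = 17, and 2·4^1 + 3·3^1 = 8 + 9 = 17.
Assume L_m = 2·4^m + 3·3^m for some m ≥ 1.
Then L_{m+1} = 4L_m − 3·3^m = 4·(2·4^m + 3·3^m) − 3·3^m = 2·4^{m+1} + 12·3^m − 3·3^m = 2·4^{m+1} + 9·3^m = 2·4^{m+1} + 3·3^{m+1}.
Hence L_n = 2·4^n + 3·3^n for every n ≥ 1, by induction.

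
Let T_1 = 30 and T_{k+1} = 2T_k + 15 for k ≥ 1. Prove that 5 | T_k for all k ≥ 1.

Base case: T_1 = 30 = 5·6, so 5 | T_1.
Assume 5 | T_j, so T_j = 5t for some integer t.
Then T_{j+1} = 2T_j + 15 = 2·(5t) + 15 = 5(2t + 3), so 5 | T_{j+1}.
By induction, 5 | T_k for all k ≥ 1.

5 | T_k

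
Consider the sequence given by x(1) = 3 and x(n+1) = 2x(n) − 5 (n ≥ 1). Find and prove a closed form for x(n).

Claim: x(n) = -2^n + 5.

Base case: x(1) = 3, and -2^1 + 5 = -2 + 5 = 3.
Assume x(j) = -2^j + 5 for some j ≥ 1.
Then x(j+1) = 2x(j) − 5 = 2·(-2^j + 5) − 5 = -2^{j+1} + 10 − 5 = -2^{j+1} + 5.
Hence x(n) = -2^n + 5 for every n ≥ 1, by induction.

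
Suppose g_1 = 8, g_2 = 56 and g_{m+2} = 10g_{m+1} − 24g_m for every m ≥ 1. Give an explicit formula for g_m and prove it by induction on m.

Claim: g_m = 2·6^m − 4^m.

Base cases: g_1 = 8 and 2·6^1 − 4^1 = 8; g_2 = 56 and 2·6^2 − 4^2 = 56.
Assume g_j = 2·6^j − 4^j for all 1 ≤ j ≤ k, where k ≥ 2.
Then g_{k+1} = 10g_k − 24g_{k−1} = 10·(2·6^k − 4^k) − 24·(2·6^{k−1} − 4^{k−1}) = 2·(10·6 − 24)6^{k−1} − (10·4 − 24)4^{k−1} = 72·6^{k−1} − 16·4^{k−1} = 2·6^{k+1} − 4^{k+1}.
So the formula holds for k+1, and by strong induction g_m = 2·6^m − 4^m for all m ≥ 1.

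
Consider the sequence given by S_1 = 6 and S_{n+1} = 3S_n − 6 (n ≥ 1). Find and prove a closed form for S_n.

Claim: S_n = 3^n + 3.

Base case: S_1 = 6, and 3^1 + 3 = 3 + 3 = 6.
Assume S_j = 3^j + 3 for some j ≥ 1.
Then S_{j+1} = 3S_j − 6 = 3·(3^j + 3) − 6 = 3^{j+1} + 9 − 6 = 3^{j+1} + 3.
By induction, S_n = 3^n + 3 for all n ≥ 1.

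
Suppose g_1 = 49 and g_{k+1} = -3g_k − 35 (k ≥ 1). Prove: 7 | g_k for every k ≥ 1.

Base case: g_1 = 49 = 7·7, so 7 | g_1.
Assume 7 | g_m, so g_m = 7t for some integer t.
Then g_{m+1} = -3g_m − 35 = -3·(7t) − 35 = 7(-3t − 5), so 7 | g_{m+1}.
Hence 7 | g_k for every k ≥ 1, by induction.

7 | g_k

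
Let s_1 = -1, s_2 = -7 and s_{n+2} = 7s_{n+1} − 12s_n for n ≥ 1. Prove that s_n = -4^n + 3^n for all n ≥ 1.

Base cases: s_1 = -1 and -4^1 + 3^1 = -1; s_2 = -7 and -4^2 + 3^2 = -7.
Assume s_i = -4^i + 3^i for all 1 ≤ i ≤ j, where j ≥ 2.
Then s_{j+1} = 7s_j − 12s_{j−1} = 7·(-4^j + 3^j) − 12·(-4^{j−1} + 3^{j−1}) = -(7·4 − 12)4^{j−1} + (7·3 − 12)3^{j−1} = -16·4^{j−1} + 9·3^{j−1} = -4^{j+1} + 3^{j+1}.
By strong induction, s_n = -4^n + 3^n for all n ≥ 1.

s_n = -4^n + 3^n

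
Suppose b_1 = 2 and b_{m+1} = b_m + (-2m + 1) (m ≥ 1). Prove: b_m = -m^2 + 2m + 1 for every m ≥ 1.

Base case: b_1 = 2, and -1^2 + 2·1 + 1 = 2.
Assume b_j = -j^2 + 2j + 1.
Then b_{j+1} = b_j + (-2j + 1) = (-j^2 + 2j + 1) + (-2j + 1) = -j^2 + 2,
and -(j+1)^2 + 2·(j+1) + 1 = -j^2 + 2.
This completes the inductive step, so b_m = -m^2 + 2m + 1 for all m ≥ 1.

b_m = -m^2 + 2m + 1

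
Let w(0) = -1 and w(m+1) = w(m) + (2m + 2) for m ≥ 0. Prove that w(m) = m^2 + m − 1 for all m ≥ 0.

Base case: w(0) = -1, and 0^2 + 0 − 1 = -1.
Assume w(j) = j^2 + j − 1.
Then w(j+1) = w(j) + (2j + 2) = (j^2 + j − 1) + (2j + 2) = j^2 + 3j + 1,
and (j+1)^2 + (j+1) − 1 = j^2 + 3j + 1.
By induction, w(m) = m^2 + m − 1 for all m ≥ 0.

w(m) = m^2 + m − 1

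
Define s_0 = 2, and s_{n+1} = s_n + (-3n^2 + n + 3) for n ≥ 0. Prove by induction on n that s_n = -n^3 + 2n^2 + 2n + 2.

Base case: s_0 = 2, and -0^3 + 2·0^2 + 2·0 + 2 = 2.
Assume s_m = -m^3 + 2m^2 + 2m + 2.
Then s_{m+1} = s_m + (-3m^2 + m + 3) = (-m^3 + 2m^2 + 2m + 2) + (-3m^2 + m + 3) = -m^3 − m^2 + 3m + 5,
and -(m+1)^3 + 2·(m+1)^2 + 2·(m+1) + 2 = -m^3 − m^2 + 3m + 5.
This completes the inductive step, so s_n = -n^3 + 2n^2 + 2n + 2 for all n ≥ 0.

s_n = -n^3 + 2n^2 + 2n + 2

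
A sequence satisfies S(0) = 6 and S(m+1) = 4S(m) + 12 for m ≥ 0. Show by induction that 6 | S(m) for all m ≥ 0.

Base case: S(0) = 6 = 6·1, so 6 | S(0).
Assume 6 | S(r), so S(r) = 6t for some integer t.
Then S(r+1) = 4S(r) + 12 = 4·(6t) + 12 = 6(4t + 2), so 6 | S(r+1).
By induction, 6 | S(m) for all m ≥ 0.

6 | S(m)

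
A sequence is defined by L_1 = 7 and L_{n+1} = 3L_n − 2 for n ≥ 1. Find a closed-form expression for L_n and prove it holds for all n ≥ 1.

Claim: L_n = 2·3^n + 1.

Base case: L_1 = 7, and 2·3^1 + 1 = 6 + 1 = 7.
Assume L_k = 2·3^k + 1 for some k ≥ 1.
Then L_{k+1} = 3L_k − 2 = 3·(2·3^k + 1) − 2 = 6·3^k + 3 − 2 = 2·3^{k+1} + 1.
So the formula holds for k+1, and by induction L_n = 2·3^n + 1 for all n ≥ 1.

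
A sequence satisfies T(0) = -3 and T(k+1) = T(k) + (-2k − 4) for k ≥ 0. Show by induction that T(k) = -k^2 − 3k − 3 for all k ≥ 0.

Base case: T(0) = -3, and -0^2 − 3·0 − 3 = -3.
Assume T(m) = -m^2 − 3m − 3.
Then T(m+1) = T(m) + (-2m − 4) = (-m^2 − 3m − 3) + (-2m − 4) = -m^2 − 5m − 7,
and -(m+1)^2 − 3·(m+1) − 3 = -m^2 − 5m − 7.
Hence T(k) = -k^2 − 3k − 3 for every k ≥ 0, by induction.

T(k) = -k^2 − 3k − 3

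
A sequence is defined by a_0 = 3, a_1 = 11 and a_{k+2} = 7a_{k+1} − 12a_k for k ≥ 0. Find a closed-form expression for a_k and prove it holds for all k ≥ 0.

Claim: a_k = 2·4^k + 3^k.

Base cases: a_0 = 3 and 2·4^0 + 3^0 = 3; a_1 = 11 and 2·4^1 + 3^1 = 11.
Assume a_j = 2·4^j + 3^j for all 0 ≤ j ≤ m, where m ≥ 1.
Then a_{m+1} = 7a_m − 12a_{m−1} = 7·(2·4^m + 3^m) − 12·(2·4^{m−1} + 3^{m−1}) = 2·(7·4 − 12)4^{m−1} + (7·3 − 12)3^{m−1} = 32·4^{m−1} + 9·3^{m−1} = 2·4^{m+1} + 3^{m+1}.
By strong induction, a_k = 2·4^k + 3^k for all k ≥ 0.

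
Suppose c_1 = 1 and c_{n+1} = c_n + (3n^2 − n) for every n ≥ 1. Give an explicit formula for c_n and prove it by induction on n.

Claim: c_n = n^3 − 2n^2 + n + 1.

Base case: c_1 = 1, and 1^3 − 2·1^2 + 1 + 1 = 1.
Assume c_j = j^3 − 2j^2 + j + 1.
Then c_{j+1} = c_j + (3j^2 − j) = (j^3 − 2j^2 + j + 1) + (3j^2 − j) = j^3 + j^2 + 1,
and (j+1)^3 − 2·(j+1)^2 + (j+1) + 1 = j^3 + j^2 + 1.
Hence c_n = n^3 − 2n^2 + n + 1 for every n ≥ 1, by induction.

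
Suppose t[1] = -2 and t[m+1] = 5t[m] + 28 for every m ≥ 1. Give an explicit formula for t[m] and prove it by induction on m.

Claim: t[m] = 5^m − 7.

Base case: t[1] = -2, and 5^1 − 7 = 5 − 7 = -2.
Assume t[j] = 5^j − 7 for some j ≥ 1.
Then t[j+1] = 5t[j] + 28 = 5·(5^j − 7) + 28 = 5^{j+1} − 35 + 28 = 5^{j+1} − 7.
This completes the inductive step, so t[m] = 5^m − 7 for all m ≥ 1.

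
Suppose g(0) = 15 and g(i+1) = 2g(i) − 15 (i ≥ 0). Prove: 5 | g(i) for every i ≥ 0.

Base case: g(0) = 15 = 5·3, so 5 | g(0).
Assume 5 | g(r), so g(r) = 5t for some integer t.
Then g(r+1) = 2g(r) − 15 = 2·(5t) − 15 = 5(2t − 3), so 5 | g(r+1).
This completes the inductive step, so 5 | g(i) for all i ≥ 0.

5 | g(i)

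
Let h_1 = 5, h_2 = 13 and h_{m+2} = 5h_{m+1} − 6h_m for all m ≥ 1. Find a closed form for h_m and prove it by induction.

Claim: h_m = 3^m + 2^m.

Base cases: h_1 = 5 and 3^1 + 2^1 = 5; h_2 = 13 and 3^2 + 2^2 = 13.
Assume h_j = 3^j + 2^j for all 1 ≤ j ≤ r, where r ≥ 2.
Then h_{r+1} = 5h_r − 6h_{r−1} = 5·(3^r + 2^r) − 6·(3^{r−1} + 2^{r−1}) = (5·3 − 6)3^{r−1} + (5·2 − 6)2^{r−1} = 9·3^{r−1} + 4·2^{r−1} = 3^{r+1} + 2^{r+1}.
Hence h_m = 3^m + 2^m for every m ≥ 1, by strong induction.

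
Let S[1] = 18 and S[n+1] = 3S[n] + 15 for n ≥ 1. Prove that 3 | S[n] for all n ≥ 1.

Base case: S[1] = 18 = 3·6, so 3 | S[1].
Assume 3 | S[m], so S[m] = 3t for some integer t.
Then S[m+1] = 3S[m] + 15 = 3·(3t) + 15 = 3(3t + 5), so 3 | S[m+1].
This completes the inductive step, so 3 | S[n] for all n ≥ 1.

3 | S[n]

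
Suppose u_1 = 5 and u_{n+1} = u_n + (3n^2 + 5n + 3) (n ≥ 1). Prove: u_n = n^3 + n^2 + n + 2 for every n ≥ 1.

Base case: u_1 = 5, and 1^3 + 1^2 + 1 + 2 = 5.
Assume u_r = r^3 + r^2 + r + 2.
Then u_{r+1} = u_r + (3r^2 + 5r + 3) = (r^3 + r^2 + r + 2) + (3r^2 + 5r + 3) = r^3 + 4r^2 + 6r + 5,
and (r+1)^3 + (r+1)^2 + (r+1) + 2 = r^3 + 4r^2 + 6r + 5.
This completes the inductive step, so u_n = n^3 + n^2 + n + 2 for all n ≥ 1.

u_n = n^3 + n^2 + n + 2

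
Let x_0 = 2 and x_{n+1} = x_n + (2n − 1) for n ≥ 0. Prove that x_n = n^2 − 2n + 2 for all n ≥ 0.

Base case: x_0 = 2, and 0^2 − 2·0 + 2 = 2.
Assume x_m = m^2 − 2m + 2.
Then x_{m+1} = x_m + (2m − 1) = (m^2 − 2m + 2) + (2m − 1) = m^2 + 1,
and (m+1)^2 − 2·(m+1) + 2 = m^2 + 1.
By induction, x_n = n^2 − 2n + 2 for all n ≥ 0.

x_n = n^2 − 2n + 2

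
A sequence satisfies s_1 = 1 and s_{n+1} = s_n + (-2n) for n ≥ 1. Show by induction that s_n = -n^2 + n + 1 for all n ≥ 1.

Base case: s_1 = 1, and -1^2 + 1 + 1 = 1.
Assume s_k = -k^2 + k + 1.
Then s_{k+1} = s_k + (-2k) = (-k^2 + k + 1) + (-2k) = -k^2 − k + 1,
and -(k+1)^2 + (k+1) + 1 = -k^2 − k + 1.
Hence s_n = -n^2 + n + 1 for every n ≥ 1, by induction.

s_n = -n^2 + n + 1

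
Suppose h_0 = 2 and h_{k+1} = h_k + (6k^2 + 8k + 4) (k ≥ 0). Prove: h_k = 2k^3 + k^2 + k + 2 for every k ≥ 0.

Base case: h_0 = 2, and 2·0^3 + 0^2 + 0 + 2 = 2.
Assume h_j = 2j^3 + j^2 + j + 2.
Then h_{j+1} = h_j + (6j^2 + 8j + 4) = (2j^3 + j^2 + j + 2) + (6j^2 + 8j + 4) = 2j^3 + 7j^2 + 9j + 6,
and 2·(j+1)^3 + (j+1)^2 + (j+1) + 2 = 2j^3 + 7j^2 + 9j + 6.
Hence h_k = 2k^3 + k^2 + k + 2 for every k ≥ 0, by induction.

h_k = 2k^3 + k^2 + k + 2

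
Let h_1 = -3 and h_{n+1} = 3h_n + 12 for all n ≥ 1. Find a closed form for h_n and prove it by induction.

Claim: h_n = 3^n − 6.

Base case: h_1 = -3, and 3^1 − 6 = 3 − 6 = -3.
Assume h_m = 3^m − 6 for some m ≥ 1.
Then h_{m+1} = 3h_m + 12 = 3·(3^m − 6) + 12 = 3^{m+1} − 18 + 12 = 3^{m+1} − 6.
So the formula holds for m+1, and by induction h_n = 3^n − 6 for all n ≥ 1.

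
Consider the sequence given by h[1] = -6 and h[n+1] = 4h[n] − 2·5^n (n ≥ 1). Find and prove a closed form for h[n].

Claim: h[n] = 4^n − 2·5^n.

Base case: h[1] = -6, and 4^1 − 2·5^1 = 4 − 10 = -6.
Assume h[r] = 4^r − 2·5^r for some r ≥ 1.
Then h[r+1] = 4h[r] − 2·5^r = 4·(4^r − 2·5^r) − 2·5^r = 4^{r+1} − 8·5^r − 2·5^r = 4^{r+1} − 10·5^r = 4^{r+1} − 2·5^{r+1}.
Hence h[n] = 4^n − 2·5^n for every n ≥ 1, by induction.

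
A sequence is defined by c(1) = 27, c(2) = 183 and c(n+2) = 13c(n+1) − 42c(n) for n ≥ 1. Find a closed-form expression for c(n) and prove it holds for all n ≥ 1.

Claim: c(n) = 3·7^n + 6^n.

Base cases: c(1) = 27 and 3·7^1 + 6^1 = 27; c(2) = 183 and 3·7^2 + 6^2 = 183.
Assume c(j) = 3·7^j + 6^j for all 1 ≤ j ≤ k, where k ≥ 2.
Then c(k+1) = 13c(k) − 42c(k−1) = 13·(3·7^k + 6^k) − 42·(3·7^{k−1} + 6^{k−1}) = 3·(13·7 − 42)7^{k−1} + (13·6 − 42)6^{k−1} = 147·7^{k−1} + 36·6^{k−1} = 3·7^{k+1} + 6^{k+1}.
By strong induction, c(n) = 3·7^n + 6^n for all n ≥ 1.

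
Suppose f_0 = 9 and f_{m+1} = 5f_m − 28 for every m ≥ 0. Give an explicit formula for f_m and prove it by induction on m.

Claim: f_m = 2·5^m + 7.

Base case: f_0 = 9, and 2·5^0 + 7 = 2 + 7 = 9.
Assume f_j = 2·5^j + 7 for some j ≥ 0.
Then f_{j+1} = 5f_j − 28 = 5·(2·5^j + 7) − 28 = 10·5^j + 35 − 28 = 2·5^{j+1} + 7.
This completes the inductive step, so f_m = 2·5^m + 7 for all m ≥ 0.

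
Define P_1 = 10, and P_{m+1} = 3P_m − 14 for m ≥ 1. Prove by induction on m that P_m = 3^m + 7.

Base case: P_1 = 10, and 3^1 + 7 = 3 + 7 = 10.
Assume P_j = 3^j + 7 for some j ≥ 1.
Then P_{j+1} = 3P_j − 14 = 3·(3^j + 7) − 14 = 3^{j+1} + 21 − 14 = 3^{j+1} + 7.
So the formula holds for j+1, and by induction P_m = 3^m + 7 for all m ≥ 1.

P_m = 3^m + 7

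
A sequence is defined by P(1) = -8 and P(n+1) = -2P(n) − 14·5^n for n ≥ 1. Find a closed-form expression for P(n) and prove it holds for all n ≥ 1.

Claim: P(n) = -(-2)^n − 2·5^n.

Base case: P(1) = -8, and -(-2)^1 − 2·5^1 = 2 − 10 = -8.
Assume P(r) = -(-2)^r − 2·5^r for some r ≥ 1.
Then P(r+1) = -2P(r) − 14·5^r = -2·(-(-2)^r − 2·5^r) − 14·5^r = -(-2)^{r+1} + 4·5^r − 14·5^r = -(-2)^{r+1} − 10·5^r = -(-2)^{r+1} − 2·5^{r+1}.
By induction, P(n) = -(-2)^n − 2·5^n for all n ≥ 1.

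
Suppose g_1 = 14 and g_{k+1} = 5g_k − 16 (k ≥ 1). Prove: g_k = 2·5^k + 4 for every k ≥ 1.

Base case: g_1 = 14, and 2·5^1 + 4 = 10 + 4 = 14.
Assume g_m = 2·5^m + 4 for some m ≥ 1.
Then g_{m+1} = 5g_m − 16 = 5·(2·5^m + 4) − 16 = 10·5^m + 20 − 16 = 2·5^{m+1} + 4.
So the formula holds for m+1, and by induction g_k = 2·5^k + 4 for all k ≥ 1.

g_k = 2·5^k + 4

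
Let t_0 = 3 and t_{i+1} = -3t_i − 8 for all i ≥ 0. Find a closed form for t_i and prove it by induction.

Claim: t_i = 5·(-3)^i − 2.

Base case: t_0 = 3, and 5·(-3)^0 − 2 = 5 − 2 = 3.
Assume t_j = 5·(-3)^j − 2 for some j ≥ 0.
Then t_{j+1} = -3t_j − 8 = -3·(5·(-3)^j − 2) − 8 = -15·(-3)^j + 6 − 8 = 5·(-3)^{j+1} − 2.
Hence t_i = 5·(-3)^i − 2 for every i ≥ 0, by induction.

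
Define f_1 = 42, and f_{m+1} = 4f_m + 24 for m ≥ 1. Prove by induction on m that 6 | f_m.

Base case: f_1 = 42 = 6·7, so 6 | f_1.
Assume 6 | f_j, so f_j = 6t for some integer t.
Then f_{j+1} = 4f_j + 24 = 4·(6t) + 24 = 6(4t + 4), so 6 | f_{j+1}.
This completes the inductive step, so 6 | f_m for all m ≥ 1.

6 | f_m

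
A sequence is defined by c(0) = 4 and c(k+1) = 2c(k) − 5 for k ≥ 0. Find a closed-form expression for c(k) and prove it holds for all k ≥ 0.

Claim: c(k) = -2^k + 5.

Base case: c(0) = 4, and -2^0 + 5 = -1 + 5 = 4.
Assume c(j) = -2^j + 5 for some j ≥ 0.
Then c(j+1) = 2c(j) − 5 = 2·(-2^j + 5) − 5 = -2^{j+1} + 10 − 5 = -2^{j+1} + 5.
This completes the inductive step, so c(k) = -2^k + 5 for all k ≥ 0.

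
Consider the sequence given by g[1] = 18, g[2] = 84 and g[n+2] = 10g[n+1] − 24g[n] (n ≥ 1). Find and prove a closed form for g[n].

Claim: g[n] = 3·4^n + 6^n.

Base cases: g[1] = 18 and 3·4^1 + 6^1 = 18; g[2] = 84 and 3·4^2 + 6^2 = 84.
Assume g[j] = 3·4^j + 6^j for all 1 ≤ j ≤ k, where k ≥ 2.
Then g[k+1] = 10g[k] − 24g[k−1] = 10·(3·4^k + 6^k) − 24·(3·4^{k−1} + 6^{k−1}) = 3·(10·4 − 24)4^{k−1} + (10·6 − 24)6^{k−1} = 48·4^{k−1} + 36·6^{k−1} = 3·4^{k+1} + 6^{k+1}.
This completes the inductive step, so g[n] = 3·4^n + 6^n for all n ≥ 1.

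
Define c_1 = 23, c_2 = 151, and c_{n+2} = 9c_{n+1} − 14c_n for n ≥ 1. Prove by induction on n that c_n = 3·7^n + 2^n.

Base cases: c_1 = 23 and 3·7^1 + 2^1 = 23; c_2 = 151 and 3·7^2 + 2^2 = 151.
Assume c_i = 3·7^i + 2^i for all 1 ≤ i ≤ j, where j ≥ 2.
Then c_{j+1} = 9c_j − 14c_{j−1} = 9·(3·7^j + 2^j) − 14·(3·7^{j−1} + 2^{j−1}) = 3·(9·7 − 14)7^{j−1} + (9·2 − 14)2^{j−1} = 147·7^{j−1} + 4·2^{j−1} = 3·7^{j+1} + 2^{j+1}.
By strong induction, c_n = 3·7^n + 2^n for all n ≥ 1.

c_n = 3·7^n + 2^n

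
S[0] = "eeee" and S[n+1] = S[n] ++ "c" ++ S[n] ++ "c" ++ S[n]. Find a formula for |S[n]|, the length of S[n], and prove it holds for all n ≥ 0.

Claim: |S[n]| = 5·3^n − 1.

Base case: |S[0]| = 4, and 5·3^0 − 1 = 4.
Assume |S[k]| = 5·3^k − 1.
Then |S[k+1]| = 3|S[k]| + 2 = 3(5·3^k − 1) + 2 = 5·3^{k+1} − 3 + 2 = 5·3^{k+1} − 1.
By induction, |S[n]| = 5·3^n − 1 for all n ≥ 0.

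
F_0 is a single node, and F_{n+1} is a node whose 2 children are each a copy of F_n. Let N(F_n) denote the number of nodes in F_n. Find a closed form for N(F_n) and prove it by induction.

Claim: N(F_n) = 2^{n+1} − 1.

Base case: N(F_0) = 1, and 2^{0+1} − 1 = 1.
Assume N(F_r) = 2^{r+1} − 1.
Then N(F_{r+1}) = 1 + 2N(F_r) = 1 + 2(2^{r+1} − 1) = 2^{r+2} − 2 + 1 = 2^{r+2} − 1.
By induction, N(F_n) = 2^{n+1} − 1 for all n ≥ 0.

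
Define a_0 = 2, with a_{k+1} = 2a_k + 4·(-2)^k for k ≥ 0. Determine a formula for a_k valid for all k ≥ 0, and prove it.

Claim: a_k = 3·2^k − (-2)^k.

Base case: a_0 = 2, and 3·2^0 − (-2)^0 = 3 − 1 = 2.
Assume a_j = 3·2^j − (-2)^j for some j ≥ 0.
Then a_{j+1} = 2a_j + 4·(-2)^j = 2·(3·2^j − (-2)^j) + 4·(-2)^j = 3·2^{j+1} − 2·(-2)^j + 4·(-2)^j = 3·2^{j+1} + 2·(-2)^j = 3·2^{j+1} − (-2)^{j+1}.
Hence a_k = 3·2^k − (-2)^k for every k ≥ 0, by induction.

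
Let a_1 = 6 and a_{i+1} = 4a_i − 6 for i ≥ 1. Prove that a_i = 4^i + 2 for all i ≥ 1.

Base case: a_1 = 6, and 4^1 + 2 = 4 + 2 = 6.
Assume a_k = 4^k + 2 for some k ≥ 1.
Then a_{k+1} = 4a_k − 6 = 4·(4^k + 2) − 6 = 4^{k+1} + 8 − 6 = 4^{k+1} + 2.
Hence a_i = 4^i + 2 for every i ≥ 1, by induction.

a_i = 4^i + 2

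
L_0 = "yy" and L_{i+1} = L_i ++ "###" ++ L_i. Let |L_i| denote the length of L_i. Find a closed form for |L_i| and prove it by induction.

Claim: |L_i| = 5·2^i − 3.

Base case: |L_0| = 2, and 5·2^0 − 3 = 2.
Assume |L_r| = 5·2^r − 3.
Then |L_{r+1}| = |L_r| + 3 + |L_r| = 2|L_r| + 3 = 2(5·2^r − 3) + 3 = 5·2^{r+1} − 6 + 3 = 5·2^{r+1} − 3.
So the formula holds for r+1, and by induction |L_i| = 5·2^i − 3 for all i ≥ 0.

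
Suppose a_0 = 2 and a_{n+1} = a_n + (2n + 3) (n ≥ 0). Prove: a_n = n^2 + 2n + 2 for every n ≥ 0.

Base case: a_0 = 2, and 0^2 + 2·0 + 2 = 2.
Assume a_m = m^2 + 2m + 2.
Then a_{m+1} = a_m + (2m + 3) = (m^2 + 2m + 2) + (2m + 3) = m^2 + 4m + 5,
and (m+1)^2 + 2·(m+1) + 2 = m^2 + 4m + 5.
This completes the inductive step, so a_n = n^2 + 2n + 2 for all n ≥ 0.

a_n = n^2 + 2n + 2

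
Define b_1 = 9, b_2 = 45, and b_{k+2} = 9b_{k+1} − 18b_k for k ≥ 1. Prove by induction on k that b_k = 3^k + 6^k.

Base cases: b_1 = 9 and 3^1 + 6^1 = 9; b_2 = 45 and 3^2 + 6^2 = 45.
Assume b_j = 3^j + 6^j for all 1 ≤ j ≤ m, where m ≥ 2.
Then b_{m+1} = 9b_m − 18b_{m−1} = 9·(3^m + 6^m) − 18·(3^{m−1} + 6^{m−1}) = (9·3 − 18)3^{m−1} + (9·6 − 18)6^{m−1} = 9·3^{m−1} + 36·6^{m−1} = 3^{m+1} + 6^{m+1}.
Hence b_k = 3^k + 6^k for every k ≥ 1, by strong induction.

b_k = 3^k + 6^k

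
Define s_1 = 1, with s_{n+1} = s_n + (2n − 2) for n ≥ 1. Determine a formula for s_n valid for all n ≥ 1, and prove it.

Claim: s_n = n^2 − 3n + 3.

Base case: s_1 = 1, and 1^2 − 3·1 + 3 = 1.
Assume s_j = j^2 − 3j + 3.
Then s_{j+1} = s_j + (2j − 2) = (j^2 − 3j + 3) + (2j − 2) = j^2 − j + 1,
and (j+1)^2 − 3·(j+1) + 3 = j^2 − j + 1.
Hence s_n = n^2 − 3n + 3 for every n ≥ 1, by induction.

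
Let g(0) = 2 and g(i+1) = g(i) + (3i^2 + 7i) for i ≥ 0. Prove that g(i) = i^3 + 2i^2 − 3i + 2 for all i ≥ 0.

Base case: g(0) = 2, and 0^3 + 2·0^2 − 3·0 + 2 = 2.
Assume g(r) = r^3 + 2r^2 − 3r + 2.
Then g(r+1) = g(r) + (3r^2 + 7r) = (r^3 + 2r^2 − 3r + 2) + (3r^2 + 7r) = r^3 + 5r^2 + 4r + 2,
and (r+1)^3 + 2·(r+1)^2 − 3·(r+1) + 2 = r^3 + 5r^2 + 4r + 2.
This completes the inductive step, so g(i) = i^3 + 2i^2 − 3i + 2 for all i ≥ 0.

g(i) = i^3 + 2i^2 − 3i + 2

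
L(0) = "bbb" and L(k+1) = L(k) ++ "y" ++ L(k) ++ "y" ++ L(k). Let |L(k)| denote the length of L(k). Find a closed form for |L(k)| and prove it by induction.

Claim: |L(k)| = 4·3^k − 1.

Base case: |L(0)| = 3, and 4·3^0 − 1 = 3.
Assume |L(j)| = 4·3^j − 1.
Then |L(j+1)| = 3|L(j)| + 2 = 3(4·3^j − 1) + 2 = 4·3^{j+1} − 3 + 2 = 4·3^{j+1} − 1.
Hence |L(k)| = 4·3^k − 1 for every k ≥ 0, by induction.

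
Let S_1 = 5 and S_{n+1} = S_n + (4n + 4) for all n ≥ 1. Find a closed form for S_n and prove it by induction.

Claim: S_n = 2n^2 + 2n + 1.

Base case: S_1 = 5, and 2·1^2 + 2·1 + 1 = 5.
Assume S_k = 2k^2 + 2k + 1.
Then S_{k+1} = S_k + (4k + 4) = (2k^2 + 2k + 1) + (4k + 4) = 2k^2 + 6k + 5,
and 2·(k+1)^2 + 2·(k+1) + 1 = 2k^2 + 6k + 5.
Hence S_n = 2n^2 + 2n + 1 for every n ≥ 1, by induction.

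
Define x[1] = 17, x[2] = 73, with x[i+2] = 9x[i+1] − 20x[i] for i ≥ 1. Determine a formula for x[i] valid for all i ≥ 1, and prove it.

Claim: x[i] = 3·4^i + 5^i.

Base cases: x[1] = 17 and 3·4^1 + 5^1 = 17; x[2] = 73 and 3·4^2 + 5^2 = 73.
Assume x[j] = 3·4^j + 5^j for all 1 ≤ j ≤ r, where r ≥ 2.
Then x[r+1] = 9x[r] − 20x[r−1] = 9·(3·4^r + 5^r) − 20·(3·4^{r−1} + 5^{r−1}) = 3·(9·4 − 20)4^{r−1} + (9·5 − 20)5^{r−1} = 48·4^{r−1} + 25·5^{r−1} = 3·4^{r+1} + 5^{r+1}.
So the formula holds for r+1, and by strong induction x[i] = 3·4^i + 5^i for all i ≥ 1.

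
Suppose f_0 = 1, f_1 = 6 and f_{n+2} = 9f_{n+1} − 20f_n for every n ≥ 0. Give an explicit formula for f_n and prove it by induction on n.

Claim: f_n = 2·5^n − 4^n.

Base cases: f_0 = 1 and 2·5^0 − 4^0 = 1; f_1 = 6 and 2·5^1 − 4^1 = 6.
Assume f_j = 2·5^j − 4^j for all 0 ≤ j ≤ r, where r ≥ 1.
Then f_{r+1} = 9f_r − 20f_{r−1} = 9·(2·5^r − 4^r) − 20·(2·5^{r−1} − 4^{r−1}) = 2·(9·5 − 20)5^{r−1} − (9·4 − 20)4^{r−1} = 50·5^{r−1} − 16·4^{r−1} = 2·5^{r+1} − 4^{r+1}.
Hence f_n = 2·5^n − 4^n for every n ≥ 0, by strong induction.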